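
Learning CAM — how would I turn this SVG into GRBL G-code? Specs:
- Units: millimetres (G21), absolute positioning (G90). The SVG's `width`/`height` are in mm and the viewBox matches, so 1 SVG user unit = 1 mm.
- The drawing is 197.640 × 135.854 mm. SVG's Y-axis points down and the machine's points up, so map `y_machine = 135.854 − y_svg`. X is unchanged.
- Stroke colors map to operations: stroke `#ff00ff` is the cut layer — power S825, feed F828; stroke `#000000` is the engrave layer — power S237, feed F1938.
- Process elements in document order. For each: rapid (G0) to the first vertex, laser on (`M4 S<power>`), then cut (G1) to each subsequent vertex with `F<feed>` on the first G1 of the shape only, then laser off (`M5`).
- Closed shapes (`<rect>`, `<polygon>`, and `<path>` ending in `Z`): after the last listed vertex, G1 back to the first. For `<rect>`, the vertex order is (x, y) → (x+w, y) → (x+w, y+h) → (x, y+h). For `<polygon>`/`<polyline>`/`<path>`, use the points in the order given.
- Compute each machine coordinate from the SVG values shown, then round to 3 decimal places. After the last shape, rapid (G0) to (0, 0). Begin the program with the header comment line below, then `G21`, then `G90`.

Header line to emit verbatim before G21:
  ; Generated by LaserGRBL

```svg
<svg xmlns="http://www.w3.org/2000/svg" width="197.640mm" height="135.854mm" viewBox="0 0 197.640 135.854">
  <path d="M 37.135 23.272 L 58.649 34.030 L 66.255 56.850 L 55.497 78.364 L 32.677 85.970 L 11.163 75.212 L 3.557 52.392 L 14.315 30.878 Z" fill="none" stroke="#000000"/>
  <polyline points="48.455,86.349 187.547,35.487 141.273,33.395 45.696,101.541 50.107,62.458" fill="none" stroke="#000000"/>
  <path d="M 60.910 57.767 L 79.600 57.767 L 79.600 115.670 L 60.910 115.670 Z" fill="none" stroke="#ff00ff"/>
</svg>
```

Since the viewBox matches the mm dimensions, user units are millimetres directly. The only transform is the Y-flip y_m = 135.854 − y_svg.

Shape 1 is a regular polygon drawn with `<path>`. Its stroke #000000 means engrave at S237, F1938. After flipping Y the toolpath is (37.135,112.582) → (58.649,101.824) → (66.255,79.004) → (55.497,57.490) → (32.677,49.884) → (11.163,60.642) → (3.557,83.462) → (14.315,104.976) → (37.135,112.582), returning to the start.

Shape 2 is a open polyline drawn with `<polyline>`. Its stroke #000000 means engrave at S237, F1938. After flipping Y the toolpath is (48.455,49.505) → (187.547,100.367) → (141.273,102.459) → (45.696,34.313) → (50.107,73.396).

Shape 3 is a rectangle drawn with `<path>`. Its stroke #ff00ff means cut at S825, F828. After flipping Y the toolpath is (60.910,78.087) → (79.600,78.087) → (79.600,20.184) → (60.910,20.184) → (60.910,78.087), returning to the start.

; Generated by LaserGRBL
G21
G90
G0 X37.135 Y112.582
M4 S237
G1 X58.649 Y101.824 F1938
G1 X66.255 Y79.004
G1 X55.497 Y57.490
G1 X32.677 Y49.884
G1 X11.163 Y60.642
G1 X3.557 Y83.462
G1 X14.315 Y104.976
G1 X37.135 Y112.582
M5
G0 X48.455 Y49.505
M4 S237
G1 X187.547 Y100.367 F1938
G1 X141.273 Y102.459
G1 X45.696 Y34.313
G1 X50.107 Y73.396
M5
G0 X60.910 Y78.087
M4 S825
G1 X79.600 Y78.087 F828
G1 X79.600 Y20.184
G1 X60.910 Y20.184
G1 X60.910 Y78.087
M5
G0 X0.000 Y0.000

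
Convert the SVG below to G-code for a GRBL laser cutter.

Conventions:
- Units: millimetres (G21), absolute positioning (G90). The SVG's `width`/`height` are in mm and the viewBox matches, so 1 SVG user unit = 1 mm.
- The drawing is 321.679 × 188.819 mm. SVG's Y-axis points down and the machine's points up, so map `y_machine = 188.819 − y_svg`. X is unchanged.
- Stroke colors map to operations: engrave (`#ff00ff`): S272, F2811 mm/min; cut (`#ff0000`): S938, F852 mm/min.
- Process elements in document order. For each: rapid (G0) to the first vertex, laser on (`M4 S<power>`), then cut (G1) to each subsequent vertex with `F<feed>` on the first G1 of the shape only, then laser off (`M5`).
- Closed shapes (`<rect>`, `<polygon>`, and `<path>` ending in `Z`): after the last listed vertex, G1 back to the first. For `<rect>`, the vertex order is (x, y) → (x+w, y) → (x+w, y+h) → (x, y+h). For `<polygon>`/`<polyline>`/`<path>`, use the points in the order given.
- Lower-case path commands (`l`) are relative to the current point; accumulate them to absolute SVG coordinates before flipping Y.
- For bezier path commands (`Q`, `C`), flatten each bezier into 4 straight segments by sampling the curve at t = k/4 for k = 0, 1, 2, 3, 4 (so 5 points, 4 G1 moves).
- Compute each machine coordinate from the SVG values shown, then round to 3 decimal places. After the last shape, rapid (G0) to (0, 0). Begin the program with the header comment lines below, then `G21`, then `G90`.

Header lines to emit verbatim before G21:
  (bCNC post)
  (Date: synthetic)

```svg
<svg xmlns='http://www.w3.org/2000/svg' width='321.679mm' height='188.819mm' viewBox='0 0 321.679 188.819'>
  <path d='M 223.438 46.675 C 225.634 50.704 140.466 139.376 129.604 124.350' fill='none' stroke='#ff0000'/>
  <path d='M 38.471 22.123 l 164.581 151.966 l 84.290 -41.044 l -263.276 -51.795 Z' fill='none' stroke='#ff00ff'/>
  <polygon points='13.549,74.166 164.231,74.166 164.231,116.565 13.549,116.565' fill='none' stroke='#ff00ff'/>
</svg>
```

(bCNC post)
(Date: synthetic)
G21
G90
G0 X223.438 Y142.144
M4 S938
G1 X211.230 Y126.195 F852
G1 X181.418 Y96.161
G1 X149.157 Y69.700
G1 X129.604 Y64.469
M5
G0 X38.471 Y166.696
M4 S272
G1 X203.052 Y14.730 F2811
G1 X287.342 Y55.774
G1 X24.066 Y107.569
G1 X38.471 Y166.696
M5
G0 X13.549 Y114.653
M4 S272
G1 X164.231 Y114.653 F2811
G1 X164.231 Y72.254
G1 X13.549 Y72.254
G1 X13.549 Y114.653
M5
G0 X0.000 Y0.000

1 u = 1 mm; y_m = 188.819 − y.

[1] `<path>` cubic bezier, #ff0000→cut S938 F852: (223.438,142.144) → (211.230,126.195) → (181.418,96.161) → (149.157,69.700) → (129.604,64.469)

[2] `<path>` closed polygon, #ff00ff→engrave S272 F2811: (38.471,166.696) → (203.052,14.730) → (287.342,55.774) → (24.066,107.569) → (38.471,166.696) (closed)

[3] `<polygon>` rectangle, #ff00ff→engrave S272 F2811: (13.549,114.653) → (164.231,114.653) → (164.231,72.254) → (13.549,72.254) → (13.549,114.653) (closed)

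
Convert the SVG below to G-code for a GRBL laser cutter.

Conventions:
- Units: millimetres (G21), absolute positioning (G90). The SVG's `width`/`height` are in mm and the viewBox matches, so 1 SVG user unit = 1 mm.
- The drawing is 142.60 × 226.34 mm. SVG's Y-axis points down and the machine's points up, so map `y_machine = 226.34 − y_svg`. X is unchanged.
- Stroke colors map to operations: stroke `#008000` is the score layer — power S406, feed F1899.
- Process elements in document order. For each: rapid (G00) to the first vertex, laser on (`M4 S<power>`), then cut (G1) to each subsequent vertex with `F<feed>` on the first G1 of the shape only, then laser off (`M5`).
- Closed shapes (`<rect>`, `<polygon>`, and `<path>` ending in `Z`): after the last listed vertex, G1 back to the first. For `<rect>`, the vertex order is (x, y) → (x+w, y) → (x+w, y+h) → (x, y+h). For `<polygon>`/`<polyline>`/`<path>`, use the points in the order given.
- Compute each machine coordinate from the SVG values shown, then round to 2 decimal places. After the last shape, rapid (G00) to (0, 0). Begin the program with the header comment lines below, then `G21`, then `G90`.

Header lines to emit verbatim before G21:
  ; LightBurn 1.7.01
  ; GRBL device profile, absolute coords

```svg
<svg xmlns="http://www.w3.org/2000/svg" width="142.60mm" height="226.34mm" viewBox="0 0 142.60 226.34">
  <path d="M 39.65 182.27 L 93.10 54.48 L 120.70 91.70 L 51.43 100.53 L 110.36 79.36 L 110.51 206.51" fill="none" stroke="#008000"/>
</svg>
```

; LightBurn 1.7.01
; GRBL device profile, absolute coords
G21
G90
G00 X39.65 Y44.07
M4 S406
G1 X93.10 Y171.86 F1899
G1 X120.70 Y134.64
G1 X51.43 Y125.81
G1 X110.36 Y146.98
G1 X110.51 Y19.83
M5
G00 X0.00 Y0.00

Since the viewBox matches the mm dimensions, user units are millimetres directly. The only transform is the Y-flip y_m = 226.34 − y_svg.

Shape 1 is a open polyline drawn with `<path>`. Its stroke #008000 means score at S406, F1899. After flipping Y the toolpath is (39.65,44.07) → (93.10,171.86) → (120.70,134.64) → (51.43,125.81) → (110.36,146.98) → (110.51,19.83).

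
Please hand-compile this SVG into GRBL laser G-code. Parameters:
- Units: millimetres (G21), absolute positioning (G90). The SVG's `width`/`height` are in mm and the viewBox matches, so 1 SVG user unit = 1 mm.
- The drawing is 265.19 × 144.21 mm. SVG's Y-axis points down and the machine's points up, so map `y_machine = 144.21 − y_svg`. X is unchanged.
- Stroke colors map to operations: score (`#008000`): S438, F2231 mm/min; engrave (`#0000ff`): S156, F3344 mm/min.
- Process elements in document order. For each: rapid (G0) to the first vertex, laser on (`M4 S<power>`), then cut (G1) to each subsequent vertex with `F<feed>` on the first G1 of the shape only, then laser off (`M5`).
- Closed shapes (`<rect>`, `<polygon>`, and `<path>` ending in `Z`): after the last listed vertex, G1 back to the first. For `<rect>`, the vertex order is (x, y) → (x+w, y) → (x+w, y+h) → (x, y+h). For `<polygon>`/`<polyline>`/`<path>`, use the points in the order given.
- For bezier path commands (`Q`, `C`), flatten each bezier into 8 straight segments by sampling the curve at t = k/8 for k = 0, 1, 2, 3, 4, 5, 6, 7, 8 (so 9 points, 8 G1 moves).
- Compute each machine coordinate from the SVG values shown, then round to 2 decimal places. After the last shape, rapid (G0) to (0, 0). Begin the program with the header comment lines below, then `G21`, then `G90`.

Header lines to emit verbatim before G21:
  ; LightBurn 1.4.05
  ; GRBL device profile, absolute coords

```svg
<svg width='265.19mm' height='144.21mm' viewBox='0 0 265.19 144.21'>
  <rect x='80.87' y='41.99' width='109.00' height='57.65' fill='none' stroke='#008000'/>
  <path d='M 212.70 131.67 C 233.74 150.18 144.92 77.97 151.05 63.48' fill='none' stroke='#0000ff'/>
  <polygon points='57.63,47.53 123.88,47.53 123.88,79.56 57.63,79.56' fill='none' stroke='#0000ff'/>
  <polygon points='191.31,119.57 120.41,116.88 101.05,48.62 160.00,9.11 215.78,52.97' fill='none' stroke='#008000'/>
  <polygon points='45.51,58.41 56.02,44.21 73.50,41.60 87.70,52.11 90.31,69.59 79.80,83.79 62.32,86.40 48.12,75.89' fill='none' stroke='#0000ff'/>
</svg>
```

; LightBurn 1.4.05
; GRBL device profile, absolute coords
G21
G90
G0 X80.87 Y102.22
M4 S438
G1 X189.87 Y102.22 F2231
G1 X189.87 Y44.57
G1 X80.87 Y44.57
G1 X80.87 Y102.22
M5
G0 X212.70 Y12.54
M4 S156
G1 X215.84 Y9.56 F3344
G1 X211.08 Y13.35
G1 X200.82 Y22.16
G1 X187.47 Y34.26
G1 X173.41 Y47.91
G1 X161.06 Y61.36
G1 X152.80 Y72.88
G1 X151.05 Y80.73
M5
G0 X57.63 Y96.68
M4 S156
G1 X123.88 Y96.68 F3344
G1 X123.88 Y64.65
G1 X57.63 Y64.65
G1 X57.63 Y96.68
M5
G0 X191.31 Y24.64
M4 S438
G1 X120.41 Y27.33 F2231
G1 X101.05 Y95.59
G1 X160.00 Y135.10
G1 X215.78 Y91.24
G1 X191.31 Y24.64
M5
G0 X45.51 Y85.80
M4 S156
G1 X56.02 Y100.00 F3344
G1 X73.50 Y102.61
G1 X87.70 Y92.10
G1 X90.31 Y74.62
G1 X79.80 Y60.42
G1 X62.32 Y57.81
G1 X48.12 Y68.32
G1 X45.51 Y85.80
M5
G0 X0.00 Y0.00

1 u = 1 mm; y_m = 144.21 − y.

[1] `<rect>` rectangle, #008000→score S438 F2231: (80.87,102.22) → (189.87,102.22) → (189.87,44.57) → (80.87,44.57) → (80.87,102.22) (closed)

[2] `<path>` cubic bezier, #0000ff→engrave S156 F3344: (212.70,12.54) → (215.84,9.56) → (211.08,13.35) → (200.82,22.16) → (187.47,34.26) → (173.41,47.91) → (161.06,61.36) → (152.80,72.88) → (151.05,80.73)

[3] `<polygon>` rectangle, #0000ff→engrave S156 F3344: (57.63,96.68) → (123.88,96.68) → (123.88,64.65) → (57.63,64.65) → (57.63,96.68) (closed)

[4] `<polygon>` regular polygon, #008000→score S438 F2231: (191.31,24.64) → (120.41,27.33) → (101.05,95.59) → (160.00,135.10) → (215.78,91.24) → (191.31,24.64) (closed)

[5] `<polygon>` regular polygon, #0000ff→engrave S156 F3344: (45.51,85.80) → (56.02,100.00) → (73.50,102.61) → (87.70,92.10) → (90.31,74.62) → (79.80,60.42) → (62.32,57.81) → (48.12,68.32) → (45.51,85.80) (closed)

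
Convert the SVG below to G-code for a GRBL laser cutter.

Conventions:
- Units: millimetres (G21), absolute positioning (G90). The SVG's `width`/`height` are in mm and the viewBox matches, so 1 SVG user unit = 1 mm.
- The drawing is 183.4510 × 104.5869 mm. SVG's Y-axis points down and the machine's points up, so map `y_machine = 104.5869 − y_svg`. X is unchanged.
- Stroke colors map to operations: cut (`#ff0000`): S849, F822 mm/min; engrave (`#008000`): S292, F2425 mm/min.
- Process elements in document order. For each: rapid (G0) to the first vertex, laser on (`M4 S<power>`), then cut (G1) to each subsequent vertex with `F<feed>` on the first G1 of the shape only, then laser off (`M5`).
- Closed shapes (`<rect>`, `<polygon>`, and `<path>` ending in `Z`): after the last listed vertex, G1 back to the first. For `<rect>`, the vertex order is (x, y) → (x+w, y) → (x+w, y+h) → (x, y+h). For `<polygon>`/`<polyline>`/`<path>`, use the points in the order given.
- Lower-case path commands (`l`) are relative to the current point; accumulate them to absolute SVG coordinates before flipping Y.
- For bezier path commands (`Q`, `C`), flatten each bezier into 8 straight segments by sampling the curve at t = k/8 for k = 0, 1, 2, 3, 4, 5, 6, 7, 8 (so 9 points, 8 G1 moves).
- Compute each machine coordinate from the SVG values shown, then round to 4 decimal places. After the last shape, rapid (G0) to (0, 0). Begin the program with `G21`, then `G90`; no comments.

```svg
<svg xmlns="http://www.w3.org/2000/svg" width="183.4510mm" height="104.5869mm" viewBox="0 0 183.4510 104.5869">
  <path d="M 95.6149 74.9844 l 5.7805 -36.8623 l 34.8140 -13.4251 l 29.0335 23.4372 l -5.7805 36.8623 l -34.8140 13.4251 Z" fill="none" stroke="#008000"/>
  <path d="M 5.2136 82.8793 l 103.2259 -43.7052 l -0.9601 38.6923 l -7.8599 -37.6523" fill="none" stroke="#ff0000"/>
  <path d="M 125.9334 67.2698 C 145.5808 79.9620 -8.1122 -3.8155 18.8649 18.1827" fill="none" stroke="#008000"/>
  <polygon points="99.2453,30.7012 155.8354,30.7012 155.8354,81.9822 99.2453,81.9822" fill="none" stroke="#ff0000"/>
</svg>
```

G21
G90
G0 X95.6149 Y29.6025
M4 S292
G1 X101.3954 Y66.4648 F2425
G1 X136.2094 Y79.8899
G1 X165.2429 Y56.4527
G1 X159.4624 Y19.5904
G1 X124.6484 Y6.1653
G1 X95.6149 Y29.6025
M5
G0 X5.2136 Y21.7076
M4 S849
G1 X108.4395 Y65.4128 F822
G1 X107.4794 Y26.7205
G1 X99.6195 Y64.3728
M5
G0 X125.9334 Y37.3171
M4 S292
G1 X125.8673 Y36.6845 F2425
G1 X113.6990 Y42.7259
G1 X93.5773 Y53.0712
G1 X69.6505 Y65.3504
G1 X46.0673 Y77.1933
G1 X26.9763 Y86.2300
G1 X16.5260 Y90.0903
G1 X18.8649 Y86.4042
M5
G0 X99.2453 Y73.8857
M4 S849
G1 X155.8354 Y73.8857 F822
G1 X155.8354 Y22.6047
G1 X99.2453 Y22.6047
G1 X99.2453 Y73.8857
M5
G0 X0.0000 Y0.0000

Since the viewBox matches the mm dimensions, user units are millimetres directly. The only transform is the Y-flip y_m = 104.5869 − y_svg.

Shape 1 is a regular polygon drawn with `<path>`. Its stroke #008000 means engrave at S292, F2425. After flipping Y the toolpath is (95.6149,29.6025) → (101.3954,66.4648) → (136.2094,79.8899) → (165.2429,56.4527) → (159.4624,19.5904) → (124.6484,6.1653) → (95.6149,29.6025), returning to the start.

Shape 2 is a open polyline drawn with `<path>`. Its stroke #ff0000 means cut at S849, F822. After flipping Y the toolpath is (5.2136,21.7076) → (108.4395,65.4128) → (107.4794,26.7205) → (99.6195,64.3728).

Shape 3 is a cubic bezier drawn with `<path>`. Its stroke #008000 means engrave at S292, F2425. After flipping Y the toolpath is (125.9334,37.3171) → (125.8673,36.6845) → (113.6990,42.7259) → (93.5773,53.0712) → (69.6505,65.3504) → (46.0673,77.1933) → (26.9763,86.2300) → (16.5260,90.0903) → (18.8649,86.4042).

Shape 4 is a rectangle drawn with `<polygon>`. Its stroke #ff0000 means cut at S849, F822. After flipping Y the toolpath is (99.2453,73.8857) → (155.8354,73.8857) → (155.8354,22.6047) → (99.2453,22.6047) → (99.2453,73.8857), returning to the start.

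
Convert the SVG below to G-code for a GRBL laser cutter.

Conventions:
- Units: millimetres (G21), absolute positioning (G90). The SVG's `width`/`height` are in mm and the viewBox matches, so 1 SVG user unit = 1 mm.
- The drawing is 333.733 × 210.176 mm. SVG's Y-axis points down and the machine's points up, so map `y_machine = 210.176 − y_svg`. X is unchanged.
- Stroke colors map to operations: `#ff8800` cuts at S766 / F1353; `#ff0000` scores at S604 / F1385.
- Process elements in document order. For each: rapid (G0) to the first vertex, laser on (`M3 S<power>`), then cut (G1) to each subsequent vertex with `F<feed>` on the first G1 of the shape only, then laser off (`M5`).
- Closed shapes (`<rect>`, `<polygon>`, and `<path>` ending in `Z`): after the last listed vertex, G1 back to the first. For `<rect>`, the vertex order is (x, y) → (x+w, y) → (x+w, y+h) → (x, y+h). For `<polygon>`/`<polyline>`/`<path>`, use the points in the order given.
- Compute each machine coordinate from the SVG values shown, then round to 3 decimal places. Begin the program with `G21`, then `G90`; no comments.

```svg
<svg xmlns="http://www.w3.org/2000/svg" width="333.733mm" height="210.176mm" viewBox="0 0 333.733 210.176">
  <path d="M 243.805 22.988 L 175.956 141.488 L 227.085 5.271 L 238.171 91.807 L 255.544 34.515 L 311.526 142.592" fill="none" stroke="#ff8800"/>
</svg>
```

G21
G90
G0 X243.805 Y187.188
M3 S766
G1 X175.956 Y68.688 F1353
G1 X227.085 Y204.905
G1 X238.171 Y118.369
G1 X255.544 Y175.661
G1 X311.526 Y67.584
M5

viewBox `0 0 333.733 210.176` with mm width/height → 1 unit = 1 mm. Flip: y_m = 210.176 − y_svg.

**Shape 1** — `<path>` open polyline, stroke `#ff8800` → cut (S766, F1353). Machine vertices: (243.805,187.188) → (175.956,68.688) → (227.085,204.905) → (238.171,118.369) → (255.544,175.661) → (311.526,67.584). Open path.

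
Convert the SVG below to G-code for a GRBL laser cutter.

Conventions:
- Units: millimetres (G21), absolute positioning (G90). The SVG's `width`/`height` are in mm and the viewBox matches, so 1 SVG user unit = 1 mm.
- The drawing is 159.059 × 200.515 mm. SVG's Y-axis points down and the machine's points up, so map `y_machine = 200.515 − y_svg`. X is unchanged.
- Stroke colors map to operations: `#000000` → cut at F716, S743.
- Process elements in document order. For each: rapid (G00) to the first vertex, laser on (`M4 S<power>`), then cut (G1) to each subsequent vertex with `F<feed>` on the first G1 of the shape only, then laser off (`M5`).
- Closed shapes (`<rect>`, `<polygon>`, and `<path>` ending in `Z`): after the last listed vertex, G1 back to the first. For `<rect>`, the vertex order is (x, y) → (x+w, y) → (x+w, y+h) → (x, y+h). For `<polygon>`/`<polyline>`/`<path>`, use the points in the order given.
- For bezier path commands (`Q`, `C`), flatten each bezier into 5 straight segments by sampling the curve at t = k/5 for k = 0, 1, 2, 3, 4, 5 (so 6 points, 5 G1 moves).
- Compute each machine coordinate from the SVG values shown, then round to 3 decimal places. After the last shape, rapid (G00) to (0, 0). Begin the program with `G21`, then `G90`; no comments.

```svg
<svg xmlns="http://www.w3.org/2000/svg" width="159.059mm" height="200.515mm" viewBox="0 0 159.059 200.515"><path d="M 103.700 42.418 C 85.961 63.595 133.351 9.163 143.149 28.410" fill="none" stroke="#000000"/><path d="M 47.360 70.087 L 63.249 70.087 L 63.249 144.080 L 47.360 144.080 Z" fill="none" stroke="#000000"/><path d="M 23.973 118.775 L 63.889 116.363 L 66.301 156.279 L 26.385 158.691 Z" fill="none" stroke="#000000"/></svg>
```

G21
G90
G00 X103.700 Y158.097
M4 S743
G1 X100.050 Y153.270 F716
G1 X107.101 Y159.422
G1 X119.921 Y169.390
G1 X133.581 Y176.006
G1 X143.149 Y172.105
M5
G00 X47.360 Y130.428
M4 S743
G1 X63.249 Y130.428 F716
G1 X63.249 Y56.435
G1 X47.360 Y56.435
G1 X47.360 Y130.428
M5
G00 X23.973 Y81.740
M4 S743
G1 X63.889 Y84.152 F716
G1 X66.301 Y44.236
G1 X26.385 Y41.824
G1 X23.973 Y81.740
M5
G00 X0.000 Y0.000

viewBox `0 0 159.059 200.515` with mm width/height → 1 unit = 1 mm. Flip: y_m = 200.515 − y_svg.

**Shape 1** — `<path>` cubic bezier, stroke `#000000` → cut (S743, F716). Control points (SVG): P0=(103.700,42.418), P1=(85.961,63.595), P2=(133.351,9.163), P3=(143.149,28.410); sampled at t=k/5. Machine vertices: (103.700,158.097) → (100.050,153.270) → (107.101,159.422) → (119.921,169.390) → (133.581,176.006) → (143.149,172.105). Open path.

**Shape 2** — `<path>` rectangle, stroke `#000000` → cut (S743, F716). Machine vertices: (47.360,130.428) → (63.249,130.428) → (63.249,56.435) → (47.360,56.435) → (47.360,130.428). Closed: final G1 returns to the first vertex.

**Shape 3** — `<path>` regular polygon, stroke `#000000` → cut (S743, F716). Machine vertices: (23.973,81.740) → (63.889,84.152) → (66.301,44.236) → (26.385,41.824) → (23.973,81.740). Closed: final G1 returns to the first vertex.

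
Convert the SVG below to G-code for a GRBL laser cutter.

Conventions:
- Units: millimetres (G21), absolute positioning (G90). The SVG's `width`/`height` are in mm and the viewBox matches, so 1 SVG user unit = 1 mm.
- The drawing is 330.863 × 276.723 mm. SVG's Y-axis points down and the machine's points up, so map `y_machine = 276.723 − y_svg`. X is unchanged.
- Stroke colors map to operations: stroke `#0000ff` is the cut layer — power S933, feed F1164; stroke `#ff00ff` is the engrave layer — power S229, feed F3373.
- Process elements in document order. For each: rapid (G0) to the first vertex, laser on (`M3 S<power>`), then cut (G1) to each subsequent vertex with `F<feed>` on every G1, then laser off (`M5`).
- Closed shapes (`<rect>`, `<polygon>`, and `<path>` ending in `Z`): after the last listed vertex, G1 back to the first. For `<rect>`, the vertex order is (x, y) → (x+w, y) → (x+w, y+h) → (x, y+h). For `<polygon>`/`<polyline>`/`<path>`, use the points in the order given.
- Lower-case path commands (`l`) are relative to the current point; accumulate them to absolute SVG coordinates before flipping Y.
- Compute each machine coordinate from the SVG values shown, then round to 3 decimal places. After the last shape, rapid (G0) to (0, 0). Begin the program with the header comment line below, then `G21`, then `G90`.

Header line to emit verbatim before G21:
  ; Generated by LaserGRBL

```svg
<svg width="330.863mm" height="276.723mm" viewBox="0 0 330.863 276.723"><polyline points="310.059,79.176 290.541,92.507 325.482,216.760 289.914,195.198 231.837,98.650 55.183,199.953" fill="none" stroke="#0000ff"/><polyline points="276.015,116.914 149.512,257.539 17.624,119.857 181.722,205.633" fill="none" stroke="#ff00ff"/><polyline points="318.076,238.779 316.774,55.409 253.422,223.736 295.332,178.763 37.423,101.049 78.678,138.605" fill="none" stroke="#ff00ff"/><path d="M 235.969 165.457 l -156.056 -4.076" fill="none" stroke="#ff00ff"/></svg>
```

; Generated by LaserGRBL
G21
G90
G0 X310.059 Y197.547
M3 S933
G1 X290.541 Y184.216 F1164
G1 X325.482 Y59.963 F1164
G1 X289.914 Y81.525 F1164
G1 X231.837 Y178.073 F1164
G1 X55.183 Y76.770 F1164
M5
G0 X276.015 Y159.809
M3 S229
G1 X149.512 Y19.184 F3373
G1 X17.624 Y156.866 F3373
G1 X181.722 Y71.090 F3373
M5
G0 X318.076 Y37.944
M3 S229
G1 X316.774 Y221.314 F3373
G1 X253.422 Y52.987 F3373
G1 X295.332 Y97.960 F3373
G1 X37.423 Y175.674 F3373
G1 X78.678 Y138.118 F3373
M5
G0 X235.969 Y111.266
M3 S229
G1 X79.913 Y115.342 F3373
M5
G0 X0.000 Y0.000

viewBox `0 0 330.863 276.723` with mm width/height → 1 unit = 1 mm. Flip: y_m = 276.723 − y_svg.

**Shape 1** — `<polyline>` open polyline, stroke `#0000ff` → cut (S933, F1164). Machine vertices: (310.059,197.547) → (290.541,184.216) → (325.482,59.963) → (289.914,81.525) → (231.837,178.073) → (55.183,76.770). Open path.

**Shape 2** — `<polyline>` open polyline, stroke `#ff00ff` → engrave (S229, F3373). Machine vertices: (276.015,159.809) → (149.512,19.184) → (17.624,156.866) → (181.722,71.090). Open path.

**Shape 3** — `<polyline>` open polyline, stroke `#ff00ff` → engrave (S229, F3373). Machine vertices: (318.076,37.944) → (316.774,221.314) → (253.422,52.987) → (295.332,97.960) → (37.423,175.674) → (78.678,138.118). Open path.

**Shape 4** — `<path>` line segment, stroke `#ff00ff` → engrave (S229, F3373). Machine vertices: (235.969,111.266) → (79.913,115.342). Open path.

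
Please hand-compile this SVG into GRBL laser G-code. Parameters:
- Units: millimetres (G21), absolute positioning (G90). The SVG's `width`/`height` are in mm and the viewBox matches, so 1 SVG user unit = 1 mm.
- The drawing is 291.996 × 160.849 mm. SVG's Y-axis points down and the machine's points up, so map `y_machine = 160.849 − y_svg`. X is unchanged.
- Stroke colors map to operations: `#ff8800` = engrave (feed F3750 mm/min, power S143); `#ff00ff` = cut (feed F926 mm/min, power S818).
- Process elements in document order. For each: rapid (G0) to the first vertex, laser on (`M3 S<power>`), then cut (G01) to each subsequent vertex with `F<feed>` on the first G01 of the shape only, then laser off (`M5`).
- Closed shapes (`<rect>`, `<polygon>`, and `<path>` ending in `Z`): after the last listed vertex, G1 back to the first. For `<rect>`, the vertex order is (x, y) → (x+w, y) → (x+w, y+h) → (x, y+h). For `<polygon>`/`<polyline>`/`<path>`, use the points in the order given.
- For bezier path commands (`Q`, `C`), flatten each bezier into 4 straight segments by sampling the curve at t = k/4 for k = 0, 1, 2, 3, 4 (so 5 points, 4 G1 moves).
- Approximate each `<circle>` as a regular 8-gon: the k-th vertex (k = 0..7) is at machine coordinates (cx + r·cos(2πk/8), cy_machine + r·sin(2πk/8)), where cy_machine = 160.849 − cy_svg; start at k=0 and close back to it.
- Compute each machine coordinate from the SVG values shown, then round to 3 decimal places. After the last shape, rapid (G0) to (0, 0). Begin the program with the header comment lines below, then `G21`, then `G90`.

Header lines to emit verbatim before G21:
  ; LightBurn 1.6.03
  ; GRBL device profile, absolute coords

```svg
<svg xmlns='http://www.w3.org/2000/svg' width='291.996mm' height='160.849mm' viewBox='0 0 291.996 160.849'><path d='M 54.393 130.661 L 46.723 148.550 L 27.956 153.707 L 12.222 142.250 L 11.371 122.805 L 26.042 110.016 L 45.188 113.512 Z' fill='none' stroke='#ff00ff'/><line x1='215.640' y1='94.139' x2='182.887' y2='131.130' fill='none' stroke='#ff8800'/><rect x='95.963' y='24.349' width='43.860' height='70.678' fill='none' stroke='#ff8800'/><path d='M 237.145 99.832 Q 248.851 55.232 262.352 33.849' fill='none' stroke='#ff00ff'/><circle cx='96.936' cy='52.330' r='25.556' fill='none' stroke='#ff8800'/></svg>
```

; LightBurn 1.6.03
; GRBL device profile, absolute coords
G21
G90
G0 X54.393 Y30.188
M3 S818
G01 X46.723 Y12.299 F926
G01 X27.956 Y7.142
G01 X12.222 Y18.599
G01 X11.371 Y38.044
G01 X26.042 Y50.833
G01 X45.188 Y47.337
G01 X54.393 Y30.188
M5
G0 X215.640 Y66.710
M3 S143
G01 X182.887 Y29.719 F3750
M5
G0 X95.963 Y136.500
M3 S143
G01 X139.823 Y136.500 F3750
G01 X139.823 Y65.822
G01 X95.963 Y65.822
G01 X95.963 Y136.500
M5
G0 X237.145 Y61.017
M3 S818
G01 X243.110 Y81.866 F926
G01 X249.300 Y99.813
G01 X255.714 Y114.857
G01 X262.352 Y127.000
M5
G0 X122.492 Y108.519
M3 S143
G01 X115.007 Y126.590 F3750
G01 X96.936 Y134.075
G01 X78.865 Y126.590
G01 X71.380 Y108.519
G01 X78.865 Y90.448
G01 X96.936 Y82.963
G01 X115.007 Y90.448
G01 X122.492 Y108.519
M5
G0 X0.000 Y0.000

viewBox `0 0 291.996 160.849` with mm width/height → 1 unit = 1 mm. Flip: y_m = 160.849 − y_svg.

**Shape 1** — `<path>` regular polygon, stroke `#ff00ff` → cut (S818, F926). Machine vertices: (54.393,30.188) → (46.723,12.299) → (27.956,7.142) → (12.222,18.599) → (11.371,38.044) → (26.042,50.833) → (45.188,47.337) → (54.393,30.188). Closed: final G1 returns to the first vertex.

**Shape 2** — `<line>` line segment, stroke `#ff8800` → engrave (S143, F3750). Machine vertices: (215.640,66.710) → (182.887,29.719). Open path.

**Shape 3** — `<rect>` rectangle, stroke `#ff8800` → engrave (S143, F3750). Machine vertices: (95.963,136.500) → (139.823,136.500) → (139.823,65.822) → (95.963,65.822) → (95.963,136.500). Closed: final G1 returns to the first vertex.

**Shape 4** — `<path>` quadratic bezier, stroke `#ff00ff` → cut (S818, F926). Control points (SVG): P0=(237.145,99.832), P1=(248.851,55.232), P2=(262.352,33.849); sampled at t=k/4. Machine vertices: (237.145,61.017) → (243.110,81.866) → (249.300,99.813) → (255.714,114.857) → (262.352,127.000). Open path.

**Shape 5** — `<circle>` circle, stroke `#ff8800` → engrave (S143, F3750). Machine vertices: (122.492,108.519) → (115.007,126.590) → (96.936,134.075) → (78.865,126.590) → (71.380,108.519) → (78.865,90.448) → (96.936,82.963) → (115.007,90.448) → (122.492,108.519). Closed: final G1 returns to the first vertex.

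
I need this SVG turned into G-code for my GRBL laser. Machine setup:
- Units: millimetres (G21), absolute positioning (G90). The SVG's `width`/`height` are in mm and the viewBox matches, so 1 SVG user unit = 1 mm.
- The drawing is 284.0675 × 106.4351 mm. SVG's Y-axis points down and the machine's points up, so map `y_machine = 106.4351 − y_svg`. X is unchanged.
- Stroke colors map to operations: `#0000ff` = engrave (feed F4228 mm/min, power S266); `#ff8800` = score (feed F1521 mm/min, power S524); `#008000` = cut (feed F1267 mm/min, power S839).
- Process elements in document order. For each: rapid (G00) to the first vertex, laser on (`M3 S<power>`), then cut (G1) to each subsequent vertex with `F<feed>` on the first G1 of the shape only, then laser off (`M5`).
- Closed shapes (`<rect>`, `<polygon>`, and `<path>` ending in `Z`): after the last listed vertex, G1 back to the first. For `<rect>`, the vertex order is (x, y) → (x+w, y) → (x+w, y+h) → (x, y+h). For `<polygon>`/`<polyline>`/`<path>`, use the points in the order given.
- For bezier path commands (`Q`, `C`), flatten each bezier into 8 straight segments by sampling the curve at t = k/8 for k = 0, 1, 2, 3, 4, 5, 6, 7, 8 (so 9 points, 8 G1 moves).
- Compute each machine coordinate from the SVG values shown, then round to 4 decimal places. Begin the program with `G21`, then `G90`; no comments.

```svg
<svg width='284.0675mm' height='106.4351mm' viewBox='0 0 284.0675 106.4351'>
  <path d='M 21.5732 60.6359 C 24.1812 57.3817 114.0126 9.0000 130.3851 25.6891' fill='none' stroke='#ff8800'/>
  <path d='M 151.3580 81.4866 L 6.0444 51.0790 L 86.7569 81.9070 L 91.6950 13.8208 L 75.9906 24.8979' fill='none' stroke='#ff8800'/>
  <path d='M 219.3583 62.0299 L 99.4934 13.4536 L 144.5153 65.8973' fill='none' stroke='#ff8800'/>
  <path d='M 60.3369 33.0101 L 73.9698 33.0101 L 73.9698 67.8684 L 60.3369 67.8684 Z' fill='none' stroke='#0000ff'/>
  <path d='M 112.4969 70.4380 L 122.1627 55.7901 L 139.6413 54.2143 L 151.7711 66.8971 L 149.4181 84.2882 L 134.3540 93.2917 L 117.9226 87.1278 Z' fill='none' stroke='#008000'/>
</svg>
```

G21
G90
G00 X21.5732 Y45.7992
M3 S524
G1 X26.3260 Y48.9196 F1521
G1 X37.3729 Y54.9794
G1 X52.8311 Y62.6871
G1 X70.8175 Y70.7513
G1 X89.4490 Y77.8807
G1 X106.8428 Y82.7839
G1 X121.1159 Y84.1694
G1 X130.3851 Y80.7460
M5
G00 X151.3580 Y24.9485
M3 S524
G1 X6.0444 Y55.3561 F1521
G1 X86.7569 Y24.5281
G1 X91.6950 Y92.6143
G1 X75.9906 Y81.5372
M5
G00 X219.3583 Y44.4052
M3 S524
G1 X99.4934 Y92.9815 F1521
G1 X144.5153 Y40.5378
M5
G00 X60.3369 Y73.4250
M3 S266
G1 X73.9698 Y73.4250 F4228
G1 X73.9698 Y38.5667
G1 X60.3369 Y38.5667
G1 X60.3369 Y73.4250
M5
G00 X112.4969 Y35.9971
M3 S839
G1 X122.1627 Y50.6450 F1267
G1 X139.6413 Y52.2208
G1 X151.7711 Y39.5380
G1 X149.4181 Y22.1469
G1 X134.3540 Y13.1434
G1 X117.9226 Y19.3073
G1 X112.4969 Y35.9971
M5

viewBox `0 0 284.0675 106.4351` with mm width/height → 1 unit = 1 mm. Flip: y_m = 106.4351 − y_svg.

**Shape 1** — `<path>` cubic bezier, stroke `#ff8800` → score (S524, F1521). Control points (SVG): P0=(21.5732,60.6359), P1=(24.1812,57.3817), P2=(114.0126,9.0000), P3=(130.3851,25.6891); sampled at t=k/8. Machine vertices: (21.5732,45.7992) → (26.3260,48.9196) → (37.3729,54.9794) → (52.8311,62.6871) → (70.8175,70.7513) → (89.4490,77.8807) → (106.8428,82.7839) → (121.1159,84.1694) → (130.3851,80.7460). Open path.

**Shape 2** — `<path>` open polyline, stroke `#ff8800` → score (S524, F1521). Machine vertices: (151.3580,24.9485) → (6.0444,55.3561) → (86.7569,24.5281) → (91.6950,92.6143) → (75.9906,81.5372). Open path.

**Shape 3** — `<path>` open polyline, stroke `#ff8800` → score (S524, F1521). Machine vertices: (219.3583,44.4052) → (99.4934,92.9815) → (144.5153,40.5378). Open path.

**Shape 4** — `<path>` rectangle, stroke `#0000ff` → engrave (S266, F4228). Machine vertices: (60.3369,73.4250) → (73.9698,73.4250) → (73.9698,38.5667) → (60.3369,38.5667) → (60.3369,73.4250). Closed: final G1 returns to the first vertex.

**Shape 5** — `<path>` regular polygon, stroke `#008000` → cut (S839, F1267). Machine vertices: (112.4969,35.9971) → (122.1627,50.6450) → (139.6413,52.2208) → (151.7711,39.5380) → (149.4181,22.1469) → (134.3540,13.1434) → (117.9226,19.3073) → (112.4969,35.9971). Closed: final G1 returns to the first vertex.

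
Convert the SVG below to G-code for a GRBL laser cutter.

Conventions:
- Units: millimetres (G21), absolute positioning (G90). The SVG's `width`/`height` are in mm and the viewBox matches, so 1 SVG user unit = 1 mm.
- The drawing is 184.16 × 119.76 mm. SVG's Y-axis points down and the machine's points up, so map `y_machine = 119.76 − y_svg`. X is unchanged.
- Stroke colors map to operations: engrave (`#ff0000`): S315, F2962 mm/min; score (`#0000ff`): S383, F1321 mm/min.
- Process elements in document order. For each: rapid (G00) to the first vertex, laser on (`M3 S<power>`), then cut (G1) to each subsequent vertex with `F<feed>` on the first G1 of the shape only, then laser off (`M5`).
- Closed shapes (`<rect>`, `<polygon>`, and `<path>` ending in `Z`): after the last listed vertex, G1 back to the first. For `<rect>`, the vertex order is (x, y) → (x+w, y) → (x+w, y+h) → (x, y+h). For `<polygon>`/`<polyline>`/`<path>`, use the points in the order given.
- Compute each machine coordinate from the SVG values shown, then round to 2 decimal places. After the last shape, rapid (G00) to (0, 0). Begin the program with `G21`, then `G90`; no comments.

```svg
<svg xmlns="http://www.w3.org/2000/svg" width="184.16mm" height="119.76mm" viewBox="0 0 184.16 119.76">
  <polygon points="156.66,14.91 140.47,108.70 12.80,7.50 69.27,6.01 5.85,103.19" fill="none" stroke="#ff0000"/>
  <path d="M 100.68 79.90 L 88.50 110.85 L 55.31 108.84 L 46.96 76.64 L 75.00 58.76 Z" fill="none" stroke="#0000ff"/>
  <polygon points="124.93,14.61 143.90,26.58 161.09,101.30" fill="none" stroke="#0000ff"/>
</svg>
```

1 u = 1 mm; y_m = 119.76 − y.

[1] `<polygon>` closed polygon, #ff0000→engrave S315 F2962: (156.66,104.85) → (140.47,11.06) → (12.80,112.26) → (69.27,113.75) → (5.85,16.57) → (156.66,104.85) (closed)

[2] `<path>` regular polygon, #0000ff→score S383 F1321: (100.68,39.86) → (88.50,8.91) → (55.31,10.92) → (46.96,43.12) → (75.00,61.00) → (100.68,39.86) (closed)

[3] `<polygon>` closed polygon, #0000ff→score S383 F1321: (124.93,105.15) → (143.90,93.18) → (161.09,18.46) → (124.93,105.15) (closed)

G21
G90
G00 X156.66 Y104.85
M3 S315
G1 X140.47 Y11.06 F2962
G1 X12.80 Y112.26
G1 X69.27 Y113.75
G1 X5.85 Y16.57
G1 X156.66 Y104.85
M5
G00 X100.68 Y39.86
M3 S383
G1 X88.50 Y8.91 F1321
G1 X55.31 Y10.92
G1 X46.96 Y43.12
G1 X75.00 Y61.00
G1 X100.68 Y39.86
M5
G00 X124.93 Y105.15
M3 S383
G1 X143.90 Y93.18 F1321
G1 X161.09 Y18.46
G1 X124.93 Y105.15
M5
G00 X0.00 Y0.00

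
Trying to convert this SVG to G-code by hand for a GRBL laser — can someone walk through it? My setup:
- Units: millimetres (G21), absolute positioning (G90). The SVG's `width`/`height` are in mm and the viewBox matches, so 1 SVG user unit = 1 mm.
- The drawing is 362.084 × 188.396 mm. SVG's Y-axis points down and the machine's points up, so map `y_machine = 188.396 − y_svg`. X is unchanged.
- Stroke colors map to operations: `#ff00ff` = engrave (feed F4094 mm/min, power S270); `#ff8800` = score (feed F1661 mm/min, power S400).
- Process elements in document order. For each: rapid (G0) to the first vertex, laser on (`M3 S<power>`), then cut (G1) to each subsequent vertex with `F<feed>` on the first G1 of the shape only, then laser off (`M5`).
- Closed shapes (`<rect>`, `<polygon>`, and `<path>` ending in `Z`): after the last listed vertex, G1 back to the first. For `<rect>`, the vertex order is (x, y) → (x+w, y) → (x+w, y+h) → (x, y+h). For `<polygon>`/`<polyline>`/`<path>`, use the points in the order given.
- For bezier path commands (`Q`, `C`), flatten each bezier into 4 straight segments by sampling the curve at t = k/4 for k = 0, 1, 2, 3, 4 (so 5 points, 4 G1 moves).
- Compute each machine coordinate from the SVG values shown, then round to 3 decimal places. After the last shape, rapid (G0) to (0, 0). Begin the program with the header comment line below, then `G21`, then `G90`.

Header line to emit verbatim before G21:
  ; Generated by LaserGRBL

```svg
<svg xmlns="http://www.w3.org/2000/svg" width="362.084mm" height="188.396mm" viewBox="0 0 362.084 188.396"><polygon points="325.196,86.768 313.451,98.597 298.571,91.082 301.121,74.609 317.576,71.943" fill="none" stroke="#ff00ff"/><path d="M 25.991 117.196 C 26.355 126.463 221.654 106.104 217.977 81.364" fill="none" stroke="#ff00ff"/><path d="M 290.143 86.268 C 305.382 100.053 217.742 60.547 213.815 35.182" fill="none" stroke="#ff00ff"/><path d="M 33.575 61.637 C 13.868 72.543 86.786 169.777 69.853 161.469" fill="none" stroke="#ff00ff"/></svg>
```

Since the viewBox matches the mm dimensions, user units are millimetres directly. The only transform is the Y-flip y_m = 188.396 − y_svg.

Shape 1 is a regular polygon drawn with `<polygon>`. Its stroke #ff00ff means engrave at S270, F4094. After flipping Y the toolpath is (325.196,101.628) → (313.451,89.799) → (298.571,97.314) → (301.121,113.787) → (317.576,116.453) → (325.196,101.628), returning to the start.

Shape 2 is a cubic bezier drawn with `<path>`. Its stroke #ff00ff means engrave at S270, F4094. After flipping Y the toolpath is (25.991,71.200) → (56.659,69.410) → (123.499,76.363) → (189.582,89.693) → (217.977,107.032).

Shape 3 is a cubic bezier drawn with `<path>`. Its stroke #ff00ff means engrave at S270, F4094. After flipping Y the toolpath is (290.143,102.128) → (285.198,100.728) → (259.166,112.990) → (229.541,132.592) → (213.815,153.214).

Shape 4 is a cubic bezier drawn with `<path>`. Its stroke #ff00ff means engrave at S270, F4094. After flipping Y the toolpath is (33.575,126.759) → (33.311,105.391) → (50.674,69.638) → (68.557,37.487) → (69.853,26.927).

; Generated by LaserGRBL
G21
G90
G0 X325.196 Y101.628
M3 S270
G1 X313.451 Y89.799 F4094
G1 X298.571 Y97.314
G1 X301.121 Y113.787
G1 X317.576 Y116.453
G1 X325.196 Y101.628
M5
G0 X25.991 Y71.200
M3 S270
G1 X56.659 Y69.410 F4094
G1 X123.499 Y76.363
G1 X189.582 Y89.693
G1 X217.977 Y107.032
M5
G0 X290.143 Y102.128
M3 S270
G1 X285.198 Y100.728 F4094
G1 X259.166 Y112.990
G1 X229.541 Y132.592
G1 X213.815 Y153.214
M5
G0 X33.575 Y126.759
M3 S270
G1 X33.311 Y105.391 F4094
G1 X50.674 Y69.638
G1 X68.557 Y37.487
G1 X69.853 Y26.927
M5
G0 X0.000 Y0.000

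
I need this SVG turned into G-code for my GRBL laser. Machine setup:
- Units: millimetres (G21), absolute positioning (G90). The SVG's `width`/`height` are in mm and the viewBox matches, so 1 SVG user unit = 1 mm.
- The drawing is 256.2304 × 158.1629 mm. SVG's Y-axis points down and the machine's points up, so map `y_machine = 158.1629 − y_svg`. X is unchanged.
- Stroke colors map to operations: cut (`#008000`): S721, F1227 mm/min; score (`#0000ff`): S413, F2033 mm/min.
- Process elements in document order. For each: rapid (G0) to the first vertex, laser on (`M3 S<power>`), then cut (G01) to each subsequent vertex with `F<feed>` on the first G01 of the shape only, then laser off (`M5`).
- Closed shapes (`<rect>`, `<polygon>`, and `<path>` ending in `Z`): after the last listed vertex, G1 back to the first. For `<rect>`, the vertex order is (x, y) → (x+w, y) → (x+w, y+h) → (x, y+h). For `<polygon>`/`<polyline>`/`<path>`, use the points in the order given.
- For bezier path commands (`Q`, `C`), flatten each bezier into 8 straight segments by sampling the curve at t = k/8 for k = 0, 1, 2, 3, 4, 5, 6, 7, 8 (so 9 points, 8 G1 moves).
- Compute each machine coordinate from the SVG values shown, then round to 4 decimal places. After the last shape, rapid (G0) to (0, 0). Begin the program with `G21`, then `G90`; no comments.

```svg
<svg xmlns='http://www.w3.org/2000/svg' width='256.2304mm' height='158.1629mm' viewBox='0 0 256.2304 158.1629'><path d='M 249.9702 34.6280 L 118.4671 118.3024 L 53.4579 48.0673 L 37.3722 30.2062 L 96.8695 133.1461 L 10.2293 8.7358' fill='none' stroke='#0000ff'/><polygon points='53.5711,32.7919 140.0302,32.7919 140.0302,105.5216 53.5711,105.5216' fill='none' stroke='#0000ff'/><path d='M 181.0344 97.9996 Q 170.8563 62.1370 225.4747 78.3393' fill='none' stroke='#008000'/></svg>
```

G21
G90
G0 X249.9702 Y123.5349
M3 S413
G01 X118.4671 Y39.8605 F2033
G01 X53.4579 Y110.0956
G01 X37.3722 Y127.9567
G01 X96.8695 Y25.0168
G01 X10.2293 Y149.4271
M5
G0 X53.5711 Y125.3710
M3 S413
G01 X140.0302 Y125.3710 F2033
G01 X140.0302 Y52.6413
G01 X53.5711 Y52.6413
G01 X53.5711 Y125.3710
M5
G0 X181.0344 Y60.1633
M3 S721
G01 X179.5023 Y68.3154 F1227
G01 X179.9951 Y74.8405
G01 X182.5128 Y79.7386
G01 X187.0554 Y83.0097
G01 X193.6229 Y84.6537
G01 X202.2153 Y84.6707
G01 X212.8325 Y83.0607
G01 X225.4747 Y79.8236
M5
G0 X0.0000 Y0.0000

1 u = 1 mm; y_m = 158.1629 − y.

[1] `<path>` open polyline, #0000ff→score S413 F2033: (249.9702,123.5349) → (118.4671,39.8605) → (53.4579,110.0956) → (37.3722,127.9567) → (96.8695,25.0168) → (10.2293,149.4271)

[2] `<polygon>` rectangle, #0000ff→score S413 F2033: (53.5711,125.3710) → (140.0302,125.3710) → (140.0302,52.6413) → (53.5711,52.6413) → (53.5711,125.3710) (closed)

[3] `<path>` quadratic bezier, #008000→cut S721 F1227: (181.0344,60.1633) → (179.5023,68.3154) → (179.9951,74.8405) → (182.5128,79.7386) → (187.0554,83.0097) → (193.6229,84.6537) → (202.2153,84.6707) → (212.8325,83.0607) → (225.4747,79.8236)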